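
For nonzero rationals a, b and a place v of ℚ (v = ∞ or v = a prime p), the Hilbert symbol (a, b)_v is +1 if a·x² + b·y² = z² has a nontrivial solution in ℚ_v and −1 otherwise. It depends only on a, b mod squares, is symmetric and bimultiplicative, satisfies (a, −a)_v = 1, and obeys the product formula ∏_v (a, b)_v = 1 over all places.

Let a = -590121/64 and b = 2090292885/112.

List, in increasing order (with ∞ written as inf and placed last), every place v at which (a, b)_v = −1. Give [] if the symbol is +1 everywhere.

[2, 29]

(a, b) ≡ (-65569, 595) mod (ℚ^×)²; places V = {2, 3, 5, 7, 17, 19, 29, ∞}.
(a,b)_7: α=1, u≡5; β=-1, v≡1 (mod 7); (5|7)=-1, (1|7)=+1; sign (−1)^1·-1^-1·+1^1 = +1.
(a,b)_2: α=-6, β=-4; u≡7, v≡3 (mod 8); ε(u)ε(v)=1·1, αω(v)=-6·1, βω(u)=-4·0; sum ≡ 1  ⇒  -1.
(a,b)_3: α=2, u≡2; β=4, v≡1 (mod 3); (2|3)=-1, (1|3)=+1; sign (−1)^0·-1^4·+1^2 = +1.
(a,b)_∞: sgn(-65569)=−, sgn(595)=+, so +1.
(a,b)_19: α=1, u≡9; β=2, v≡11 (mod 19); (9|19)=+1, (11|19)=+1; sign (−1)^0·+1^2·+1^1 = +1.
(a,b)_17: α=1, u≡4; β=1, v≡4 (mod 17); (4|17)=+1, (4|17)=+1; sign (−1)^0·+1^1·+1^1 = +1.
(a,b)_29: α=1, u≡16; β=2, v≡19 (mod 29); (16|29)=+1, (19|29)=-1; sign (−1)^0·+1^2·-1^1 = -1.
(a,b)_5: α=0, u≡1; β=1, v≡1 (mod 5); (1|5)=+1, (1|5)=+1; sign (−1)^0·+1^1·+1^0 = +1.
|Ram(-65569, 595)| = 2, even; anisotropic at {2, 29}.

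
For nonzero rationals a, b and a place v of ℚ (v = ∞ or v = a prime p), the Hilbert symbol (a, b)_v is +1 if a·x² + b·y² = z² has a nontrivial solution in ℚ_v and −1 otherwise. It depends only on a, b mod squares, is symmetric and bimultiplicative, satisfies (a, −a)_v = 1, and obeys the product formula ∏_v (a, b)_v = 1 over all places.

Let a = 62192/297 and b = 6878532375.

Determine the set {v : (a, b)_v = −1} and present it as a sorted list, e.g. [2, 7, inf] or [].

(a, b) ≡ (759, 1495) mod (ℚ^×)²; places V = {2, 3, 5, 11, 13, 23, ∞}.
(a,b)_13: α=2, u≡11; β=3, v≡7 (mod 13); (11|13)=-1, (7|13)=-1; sign (−1)^0·-1^3·-1^2 = -1.
(a,b)_5: α=0, u≡1; β=3, v≡4 (mod 5); (1|5)=+1, (4|5)=+1; sign (−1)^0·+1^3·+1^0 = +1.
(a,b)_11: α=-1, u≡4; β=2, v≡2 (mod 11); (4|11)=+1, (2|11)=-1; sign (−1)^0·+1^2·-1^-1 = -1.
(a,b)_23: α=1, u≡5; β=1, v≡17 (mod 23); (5|23)=-1, (17|23)=-1; sign (−1)^1·-1^1·-1^1 = -1.
(a,b)_2: α=4, β=0; u≡7, v≡7 (mod 8); ε(u)ε(v)=1·1, αω(v)=4·0, βω(u)=0·0; sum ≡ 1  ⇒  -1.
(a,b)_3: α=-3, u≡1; β=2, v≡1 (mod 3); (1|3)=+1, (1|3)=+1; sign (−1)^0·+1^2·+1^-3 = +1.
(a,b)_∞: sgn(759)=+, sgn(1495)=+, so +1.
Ram(759, 1495) = {2, 11, 13, 23}; no ℚ_2-point on the conic.

[2, 11, 13, 23]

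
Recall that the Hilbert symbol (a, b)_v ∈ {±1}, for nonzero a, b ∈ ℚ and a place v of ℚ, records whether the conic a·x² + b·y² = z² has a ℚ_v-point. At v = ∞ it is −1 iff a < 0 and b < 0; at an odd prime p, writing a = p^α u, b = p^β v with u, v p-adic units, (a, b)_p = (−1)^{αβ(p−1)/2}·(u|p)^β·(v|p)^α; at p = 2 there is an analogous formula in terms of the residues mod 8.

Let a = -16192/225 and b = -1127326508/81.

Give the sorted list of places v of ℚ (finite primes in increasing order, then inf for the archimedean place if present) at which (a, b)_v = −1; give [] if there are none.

[7, 11, 37, inf]

(a, b) ≡ (-253, -4403) mod (ℚ^×)²; places V = {2, 3, 5, 7, 11, 17, 23, 37, ∞}.
(a,b)_7: α=0, u≡6; β=1, v≡1 (mod 7); (6|7)=-1, (1|7)=+1; sign (−1)^0·-1^1·+1^0 = -1.
(a,b)_∞: sgn(-253)=−, sgn(-4403)=−, so -1.
(a,b)_11: α=1, u≡7; β=2, v≡8 (mod 11); (7|11)=-1, (8|11)=-1; sign (−1)^0·-1^2·-1^1 = -1.
(a,b)_17: α=0, u≡15; β=1, v≡16 (mod 17); (15|17)=+1, (16|17)=+1; sign (−1)^0·+1^1·+1^0 = +1.
(a,b)_37: α=0, u≡17; β=1, v≡31 (mod 37); (17|37)=-1, (31|37)=-1; sign (−1)^0·-1^1·-1^0 = -1.
(a,b)_5: α=-2, u≡2; β=0, v≡2 (mod 5); (2|5)=-1, (2|5)=-1; sign (−1)^0·-1^0·-1^-2 = +1.
(a,b)_3: α=-2, u≡2; β=-4, v≡1 (mod 3); (2|3)=-1, (1|3)=+1; sign (−1)^0·-1^-4·+1^-2 = +1.
(a,b)_23: α=1, u≡12; β=2, v≡3 (mod 23); (12|23)=+1, (3|23)=+1; sign (−1)^0·+1^2·+1^1 = +1.
(a,b)_2: α=6, β=2; u≡3, v≡5 (mod 8); ε(u)ε(v)=1·0, αω(v)=6·1, βω(u)=2·1; sum ≡ 0  ⇒  +1.
(-253, -4403 / ℚ) ramifies at {7, 11, 37, ∞}: a division algebra.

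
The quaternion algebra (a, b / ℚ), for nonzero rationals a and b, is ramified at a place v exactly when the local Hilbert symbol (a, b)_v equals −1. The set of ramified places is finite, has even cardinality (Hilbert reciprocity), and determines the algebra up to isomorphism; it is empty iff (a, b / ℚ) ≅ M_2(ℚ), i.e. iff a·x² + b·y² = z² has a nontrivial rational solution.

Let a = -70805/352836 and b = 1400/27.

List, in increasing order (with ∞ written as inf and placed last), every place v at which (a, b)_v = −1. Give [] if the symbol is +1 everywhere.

[2, 5]

(a, b) ≡ (-5, 42) mod (ℚ^×)²; places V = {2, 3, 5, 7, 11, 17, ∞}.
(a,b)_3: α=-6, u≡1; β=-3, v≡2 (mod 3); (1|3)=+1, (2|3)=-1; sign (−1)^0·+1^-3·-1^-6 = +1.
(a,b)_∞: sgn(-5)=−, sgn(42)=+, so +1.
(a,b)_17: α=2, u≡10; β=0, v≡4 (mod 17); (10|17)=-1, (4|17)=+1; sign (−1)^0·-1^0·+1^2 = +1.
(a,b)_5: α=1, u≡4; β=2, v≡3 (mod 5); (4|5)=+1, (3|5)=-1; sign (−1)^0·+1^2·-1^1 = -1.
(a,b)_7: α=2, u≡4; β=1, v≡3 (mod 7); (4|7)=+1, (3|7)=-1; sign (−1)^0·+1^1·-1^2 = +1.
(a,b)_2: α=-2, β=3; u≡3, v≡5 (mod 8); ε(u)ε(v)=1·0, αω(v)=-2·1, βω(u)=3·1; sum ≡ 1  ⇒  -1.
(a,b)_11: α=-2, u≡2; β=0, v≡5 (mod 11); (2|11)=-1, (5|11)=+1; sign (−1)^0·-1^0·+1^-2 = +1.
(-5, 42 / ℚ) ramifies at {2, 5}: a division algebra.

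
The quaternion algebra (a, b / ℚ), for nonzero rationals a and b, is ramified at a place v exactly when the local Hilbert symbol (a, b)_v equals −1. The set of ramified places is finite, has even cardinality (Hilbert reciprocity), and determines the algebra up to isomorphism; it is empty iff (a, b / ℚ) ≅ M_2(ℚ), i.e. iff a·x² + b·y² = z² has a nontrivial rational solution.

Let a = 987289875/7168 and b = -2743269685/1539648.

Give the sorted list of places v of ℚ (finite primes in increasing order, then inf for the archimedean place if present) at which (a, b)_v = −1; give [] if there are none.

Mod squares: a ≡ 85085, b ≡ -2805. Check v ∈ {∞, 2, 3, 5, 7, 11, 13, 17, 19, 23}.
v=7: a=7^-1·(≡6), b=7^0·(≡1) mod 7; (6|7)=-1, (1|7)=+1; (−1)^{-1·0·3}·(-1)^0·(+1)^-1 = +1.
v=13: a=13^1·(≡5), b=13^2·(≡12) mod 13; (5|13)=-1, (12|13)=+1; (−1)^{1·2·6}·(-1)^2·(+1)^1 = +1.
v=17: a=17^1·(≡3), b=17^1·(≡12) mod 17; (3|17)=-1, (12|17)=-1; (−1)^{1·1·8}·(-1)^1·(-1)^1 = +1.
v=19: a=19^2·(≡3), b=19^2·(≡11) mod 19; (3|19)=-1, (11|19)=+1; (−1)^{2·2·9}·(-1)^2·(+1)^2 = +1.
v=11: a=11^1·(≡7), b=11^-1·(≡5) mod 11; (7|11)=-1, (5|11)=+1; (−1)^{1·-1·5}·(-1)^-1·(+1)^1 = +1.
v=3: a=3^2·(≡2), b=3^-7·(≡1) mod 3; (2|3)=-1, (1|3)=+1; (−1)^{2·-7·1}·(-1)^-7·(+1)^2 = -1.
v=∞: 85085 > 0 and -2805 < 0  ⇒  (a,b)_∞ = +1.
v=5: a=5^3·(≡3), b=5^1·(≡1) mod 5; (3|5)=-1, (1|5)=+1; (−1)^{3·1·2}·(-1)^1·(+1)^3 = -1.
v=2: v_2(a)=-10, v_2(b)=-6; units ≡ 5, 3 (mod 8); ε·ε+αω+βω = 0·1+-10·1+-6·1 ≡ 0  ⇒  (a,b)_2 = +1.
v=23: a=23^0·(≡18), b=23^2·(≡9) mod 23; (18|23)=+1, (9|23)=+1; (−1)^{0·2·11}·(+1)^2·(+1)^0 = +1.
Ram(85085, -2805) = {3, 5}; no ℚ_3-point on the conic.

[3, 5]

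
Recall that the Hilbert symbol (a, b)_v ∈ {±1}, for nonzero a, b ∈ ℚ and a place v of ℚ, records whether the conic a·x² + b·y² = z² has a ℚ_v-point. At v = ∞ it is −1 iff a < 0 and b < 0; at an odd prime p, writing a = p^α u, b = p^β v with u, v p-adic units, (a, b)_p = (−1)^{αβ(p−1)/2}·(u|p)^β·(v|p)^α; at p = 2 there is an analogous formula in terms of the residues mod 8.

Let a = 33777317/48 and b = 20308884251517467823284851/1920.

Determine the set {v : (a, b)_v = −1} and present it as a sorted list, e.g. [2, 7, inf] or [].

[17, 23, 41, 43]

Mod squares: a ≡ 2067999, b ≡ 37710570. Check v ∈ {∞, 2, 3, 5, 7, 17, 23, 31, 41, 43}.
v=3: a=3^-1·(≡2), b=3^-1·(≡1) mod 3; (2|3)=-1, (1|3)=+1; (−1)^{-1·-1·1}·(-1)^-1·(+1)^-1 = +1.
v=23: a=23^1·(≡3), b=23^3·(≡13) mod 23; (3|23)=+1, (13|23)=+1; (−1)^{1·3·11}·(+1)^3·(+1)^1 = -1.
v=41: a=41^1·(≡21), b=41^3·(≡6) mod 41; (21|41)=+1, (6|41)=-1; (−1)^{1·3·20}·(+1)^3·(-1)^1 = -1.
v=17: a=17^1·(≡14), b=17^4·(≡11) mod 17; (14|17)=-1, (11|17)=-1; (−1)^{1·4·8}·(-1)^4·(-1)^1 = -1.
v=7: a=7^2·(≡6), b=7^6·(≡1) mod 7; (6|7)=-1, (1|7)=+1; (−1)^{2·6·3}·(-1)^6·(+1)^2 = +1.
v=43: a=43^1·(≡42), b=43^3·(≡20) mod 43; (42|43)=-1, (20|43)=-1; (−1)^{1·3·21}·(-1)^3·(-1)^1 = -1.
v=31: a=31^0·(≡18), b=31^1·(≡17) mod 31; (18|31)=+1, (17|31)=-1; (−1)^{0·1·15}·(+1)^1·(-1)^0 = +1.
v=∞: 2067999 > 0 and 37710570 > 0  ⇒  (a,b)_∞ = +1.
v=5: a=5^0·(≡4), b=5^-1·(≡4) mod 5; (4|5)=+1, (4|5)=+1; (−1)^{0·-1·2}·(+1)^-1·(+1)^0 = +1.
v=2: v_2(a)=-4, v_2(b)=-7; units ≡ 7, 5 (mod 8); ε·ε+αω+βω = 1·0+-4·1+-7·0 ≡ 0  ⇒  (a,b)_2 = +1.
(2067999, 37710570 / ℚ) ramifies at {17, 23, 41, 43}: a division algebra.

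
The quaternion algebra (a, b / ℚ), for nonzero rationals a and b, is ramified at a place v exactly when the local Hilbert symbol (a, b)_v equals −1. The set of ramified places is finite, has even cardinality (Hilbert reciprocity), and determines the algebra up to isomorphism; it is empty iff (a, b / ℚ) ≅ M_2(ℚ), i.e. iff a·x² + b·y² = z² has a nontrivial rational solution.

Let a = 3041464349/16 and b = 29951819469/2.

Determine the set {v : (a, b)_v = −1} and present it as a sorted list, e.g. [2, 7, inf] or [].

Mod squares: a ≡ 29, b ≡ 12122. Check v ∈ {∞, 2, 3, 7, 11, 13, 19, 29}.
v=7: a=7^4·(≡4), b=7^0·(≡6) mod 7; (4|7)=+1, (6|7)=-1; (−1)^{4·0·3}·(+1)^0·(-1)^4 = +1.
v=2: v_2(a)=-4, v_2(b)=-1; units ≡ 5, 5 (mod 8); ε·ε+αω+βω = 0·0+-4·1+-1·1 ≡ 1  ⇒  (a,b)_2 = -1.
v=11: a=11^2·(≡7), b=11^1·(≡6) mod 11; (7|11)=-1, (6|11)=-1; (−1)^{2·1·5}·(-1)^1·(-1)^2 = -1.
v=3: a=3^0·(≡2), b=3^4·(≡2) mod 3; (2|3)=-1, (2|3)=-1; (−1)^{0·4·1}·(-1)^4·(-1)^0 = +1.
v=19: a=19^2·(≡14), b=19^3·(≡1) mod 19; (14|19)=-1, (1|19)=+1; (−1)^{2·3·9}·(-1)^3·(+1)^2 = -1.
v=∞: 29 > 0 and 12122 > 0  ⇒  (a,b)_∞ = +1.
v=29: a=29^1·(≡1), b=29^1·(≡10) mod 29; (1|29)=+1, (10|29)=-1; (−1)^{1·1·14}·(+1)^1·(-1)^1 = -1.
v=13: a=13^0·(≡9), b=13^2·(≡6) mod 13; (9|13)=+1, (6|13)=-1; (−1)^{0·2·6}·(+1)^2·(-1)^0 = +1.
(29, 12122 / ℚ) ramifies at {2, 11, 19, 29}: a division algebra.

[2, 11, 19, 29]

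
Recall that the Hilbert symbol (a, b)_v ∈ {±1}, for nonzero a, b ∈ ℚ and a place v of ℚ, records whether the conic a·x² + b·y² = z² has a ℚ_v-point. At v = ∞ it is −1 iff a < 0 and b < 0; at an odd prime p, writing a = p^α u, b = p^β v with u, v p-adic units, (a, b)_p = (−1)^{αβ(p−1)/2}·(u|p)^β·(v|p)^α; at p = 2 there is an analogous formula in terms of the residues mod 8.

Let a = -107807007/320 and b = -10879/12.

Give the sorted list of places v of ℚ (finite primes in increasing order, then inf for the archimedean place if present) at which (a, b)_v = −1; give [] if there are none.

(a, b) ≡ (-90915, -32637) mod (ℚ^×)²; places V = {2, 3, 5, 7, 11, 19, 23, 29, 43, ∞}.
(a,b)_43: α=0, u≡12; β=1, v≡4 (mod 43); (12|43)=-1, (4|43)=+1; sign (−1)^0·-1^1·+1^0 = -1.
(a,b)_7: α=2, u≡4; β=0, v≡4 (mod 7); (4|7)=+1, (4|7)=+1; sign (−1)^0·+1^0·+1^2 = +1.
(a,b)_5: α=-1, u≡2; β=0, v≡3 (mod 5); (2|5)=-1, (3|5)=-1; sign (−1)^0·-1^0·-1^-1 = -1.
(a,b)_11: α=3, u≡7; β=1, v≡1 (mod 11); (7|11)=-1, (1|11)=+1; sign (−1)^1·-1^1·+1^3 = +1.
(a,b)_19: α=1, u≡15; β=0, v≡7 (mod 19); (15|19)=-1, (7|19)=+1; sign (−1)^0·-1^0·+1^1 = +1.
(a,b)_∞: sgn(-90915)=−, sgn(-32637)=−, so -1.
(a,b)_3: α=1, u≡1; β=-1, v≡2 (mod 3); (1|3)=+1, (2|3)=-1; sign (−1)^1·+1^-1·-1^1 = +1.
(a,b)_29: α=1, u≡27; β=0, v≡19 (mod 29); (27|29)=-1, (19|29)=-1; sign (−1)^0·-1^0·-1^1 = -1.
(a,b)_23: α=0, u≡2; β=1, v≡20 (mod 23); (2|23)=+1, (20|23)=-1; sign (−1)^0·+1^1·-1^0 = +1.
(a,b)_2: α=-6, β=-2; u≡5, v≡3 (mod 8); ε(u)ε(v)=0·1, αω(v)=-6·1, βω(u)=-2·1; sum ≡ 0  ⇒  +1.
|Ram(-90915, -32637)| = 4, even; anisotropic at {5, 29, 43, ∞}.

[5, 29, 43, inf]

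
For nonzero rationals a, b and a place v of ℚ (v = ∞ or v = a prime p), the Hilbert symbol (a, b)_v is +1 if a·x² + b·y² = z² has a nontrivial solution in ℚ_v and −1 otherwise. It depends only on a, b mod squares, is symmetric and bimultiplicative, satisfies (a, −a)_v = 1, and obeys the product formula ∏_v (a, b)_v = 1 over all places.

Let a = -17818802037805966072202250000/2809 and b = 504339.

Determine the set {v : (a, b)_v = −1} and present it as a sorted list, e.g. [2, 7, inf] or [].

[2, 3, 29, 31]

(a, b) ≡ (-23529, 504339) mod (ℚ^×)²; places V = {2, 3, 5, 7, 11, 17, 23, 29, 31, 53, ∞}.
(a,b)_3: α=3, u≡2; β=1, v≡2 (mod 3); (2|3)=-1, (2|3)=-1; sign (−1)^1·-1^1·-1^3 = -1.
(a,b)_∞: sgn(-23529)=−, sgn(504339)=+, so +1.
(a,b)_11: α=3, u≡2; β=1, v≡1 (mod 11); (2|11)=-1, (1|11)=+1; sign (−1)^1·-1^1·+1^3 = +1.
(a,b)_31: α=3, u≡18; β=1, v≡25 (mod 31); (18|31)=+1, (25|31)=+1; sign (−1)^1·+1^1·+1^3 = -1.
(a,b)_17: α=4, u≡2; β=1, v≡2 (mod 17); (2|17)=+1, (2|17)=+1; sign (−1)^0·+1^1·+1^4 = +1.
(a,b)_53: α=-2, u≡50; β=0, v≡44 (mod 53); (50|53)=-1, (44|53)=+1; sign (−1)^0·-1^0·+1^-2 = +1.
(a,b)_5: α=6, u≡4; β=0, v≡4 (mod 5); (4|5)=+1, (4|5)=+1; sign (−1)^0·+1^0·+1^6 = +1.
(a,b)_2: α=4, β=0; u≡7, v≡3 (mod 8); ε(u)ε(v)=1·1, αω(v)=4·1, βω(u)=0·0; sum ≡ 1  ⇒  -1.
(a,b)_23: α=1, u≡12; β=0, v≡18 (mod 23); (12|23)=+1, (18|23)=+1; sign (−1)^0·+1^0·+1^1 = +1.
(a,b)_29: α=4, u≡26; β=1, v≡20 (mod 29); (26|29)=-1, (20|29)=+1; sign (−1)^0·-1^1·+1^4 = -1.
(a,b)_7: α=2, u≡6; β=0, v≡3 (mod 7); (6|7)=-1, (3|7)=-1; sign (−1)^0·-1^0·-1^2 = +1.
Ram(-23529, 504339) = {2, 3, 29, 31}; no ℚ_2-point on the conic.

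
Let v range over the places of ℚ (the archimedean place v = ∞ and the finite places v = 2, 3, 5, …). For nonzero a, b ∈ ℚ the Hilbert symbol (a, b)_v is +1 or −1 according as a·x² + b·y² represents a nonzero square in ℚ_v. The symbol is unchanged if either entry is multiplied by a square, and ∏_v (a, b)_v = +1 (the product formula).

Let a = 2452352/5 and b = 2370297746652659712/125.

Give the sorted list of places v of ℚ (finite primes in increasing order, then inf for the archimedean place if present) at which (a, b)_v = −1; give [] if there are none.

[2, 17]

(a, b) ≡ (3910, 13685) mod (ℚ^×)²; places V = {2, 3, 5, 7, 17, 23, ∞}.
(a,b)_2: α=7, β=18; u≡3, v≡5 (mod 8); ε(u)ε(v)=1·0, αω(v)=7·1, βω(u)=18·1; sum ≡ 1  ⇒  -1.
(a,b)_∞: sgn(3910)=+, sgn(13685)=+, so +1.
(a,b)_7: α=2, u≡1; β=5, v≡2 (mod 7); (1|7)=+1, (2|7)=+1; sign (−1)^0·+1^5·+1^2 = +1.
(a,b)_17: α=1, u≡9; β=3, v≡10 (mod 17); (9|17)=+1, (10|17)=-1; sign (−1)^0·+1^3·-1^1 = -1.
(a,b)_5: α=-1, u≡2; β=-3, v≡2 (mod 5); (2|5)=-1, (2|5)=-1; sign (−1)^0·-1^-3·-1^-1 = +1.
(a,b)_23: α=1, u≡13; β=3, v≡20 (mod 23); (13|23)=+1, (20|23)=-1; sign (−1)^1·+1^3·-1^1 = +1.
(a,b)_3: α=0, u≡1; β=2, v≡2 (mod 3); (1|3)=+1, (2|3)=-1; sign (−1)^0·+1^2·-1^0 = +1.
Ram(3910, 13685) = {2, 17}; no ℚ_2-point on the conic.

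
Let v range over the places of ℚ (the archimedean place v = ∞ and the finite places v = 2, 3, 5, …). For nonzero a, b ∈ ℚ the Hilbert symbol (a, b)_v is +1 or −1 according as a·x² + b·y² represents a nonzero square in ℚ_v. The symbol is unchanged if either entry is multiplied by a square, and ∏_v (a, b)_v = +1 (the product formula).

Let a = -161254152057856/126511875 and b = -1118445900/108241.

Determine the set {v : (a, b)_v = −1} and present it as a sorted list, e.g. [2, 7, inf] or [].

[3, 17, 31, inf]

Mod squares: a ≡ -281195079, b ≡ -13299. Check v ∈ {∞, 2, 3, 5, 7, 11, 13, 17, 19, 23, 29, 31, 37, 47}.
v=17: a=17^-1·(≡10), b=17^0·(≡6) mod 17; (10|17)=-1, (6|17)=-1; (−1)^{-1·0·8}·(-1)^0·(-1)^-1 = -1.
v=23: a=23^1·(≡11), b=23^0·(≡3) mod 23; (11|23)=-1, (3|23)=+1; (−1)^{1·0·11}·(-1)^0·(+1)^1 = +1.
v=13: a=13^4·(≡10), b=13^1·(≡4) mod 13; (10|13)=+1, (4|13)=+1; (−1)^{4·1·6}·(+1)^1·(+1)^4 = +1.
v=11: a=11^1·(≡2), b=11^1·(≡5) mod 11; (2|11)=-1, (5|11)=+1; (−1)^{1·1·5}·(-1)^1·(+1)^1 = +1.
v=19: a=19^1·(≡5), b=19^0·(≡16) mod 19; (5|19)=+1, (16|19)=+1; (−1)^{1·0·9}·(+1)^0·(+1)^1 = +1.
v=7: a=7^-2·(≡5), b=7^-2·(≡4) mod 7; (5|7)=-1, (4|7)=+1; (−1)^{-2·-2·3}·(-1)^-2·(+1)^-2 = +1.
v=2: v_2(a)=10, v_2(b)=2; units ≡ 1, 5 (mod 8); ε·ε+αω+βω = 0·0+10·1+2·0 ≡ 0  ⇒  (a,b)_2 = +1.
v=∞: -281195079 < 0 and -13299 < 0  ⇒  (a,b)_∞ = -1.
v=31: a=31^1·(≡5), b=31^1·(≡7) mod 31; (5|31)=+1, (7|31)=+1; (−1)^{1·1·15}·(+1)^1·(+1)^1 = -1.
v=3: a=3^-5·(≡1), b=3^1·(≡1) mod 3; (1|3)=+1, (1|3)=+1; (−1)^{-5·1·1}·(+1)^1·(+1)^-5 = -1.
v=47: a=47^0·(≡33), b=47^-2·(≡17) mod 47; (33|47)=-1, (17|47)=+1; (−1)^{0·-2·23}·(-1)^-2·(+1)^0 = +1.
v=29: a=29^0·(≡20), b=29^2·(≡12) mod 29; (20|29)=+1, (12|29)=-1; (−1)^{0·2·14}·(+1)^2·(-1)^0 = +1.
v=5: a=5^-4·(≡1), b=5^2·(≡4) mod 5; (1|5)=+1, (4|5)=+1; (−1)^{-4·2·2}·(+1)^2·(+1)^-4 = +1.
v=37: a=37^1·(≡26), b=37^0·(≡1) mod 37; (26|37)=+1, (1|37)=+1; (−1)^{1·0·18}·(+1)^0·(+1)^1 = +1.
|Ram(-281195079, -13299)| = 4, even; anisotropic at {3, 17, 31, ∞}.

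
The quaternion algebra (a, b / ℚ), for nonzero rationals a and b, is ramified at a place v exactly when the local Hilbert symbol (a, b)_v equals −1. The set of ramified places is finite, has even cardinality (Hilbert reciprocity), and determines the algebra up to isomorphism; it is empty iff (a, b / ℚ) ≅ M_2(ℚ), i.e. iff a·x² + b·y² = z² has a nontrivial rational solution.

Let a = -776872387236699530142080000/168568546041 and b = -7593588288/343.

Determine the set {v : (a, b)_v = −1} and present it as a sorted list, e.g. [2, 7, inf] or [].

(a, b) ≡ (-143, -2639) mod (ℚ^×)²; places V = {2, 3, 5, 7, 11, 13, 17, 19, 29, ∞}.
(a,b)_7: α=-8, u≡4; β=-3, v≡1 (mod 7); (4|7)=+1, (1|7)=+1; sign (−1)^0·+1^-3·+1^-8 = +1.
(a,b)_5: α=4, u≡2; β=0, v≡4 (mod 5); (2|5)=-1, (4|5)=+1; sign (−1)^0·-1^0·+1^4 = +1.
(a,b)_29: α=2, u≡18; β=1, v≡23 (mod 29); (18|29)=-1, (23|29)=+1; sign (−1)^0·-1^1·+1^2 = -1.
(a,b)_13: α=5, u≡6; β=1, v≡5 (mod 13); (6|13)=-1, (5|13)=-1; sign (−1)^0·-1^1·-1^5 = +1.
(a,b)_17: α=6, u≡3; β=2, v≡4 (mod 17); (3|17)=-1, (4|17)=+1; sign (−1)^0·-1^2·+1^6 = +1.
(a,b)_19: α=-2, u≡1; β=0, v≡10 (mod 19); (1|19)=+1, (10|19)=-1; sign (−1)^0·+1^0·-1^-2 = +1.
(a,b)_11: α=5, u≡1; β=2, v≡4 (mod 11); (1|11)=+1, (4|11)=+1; sign (−1)^0·+1^2·+1^5 = +1.
(a,b)_2: α=10, β=6; u≡1, v≡1 (mod 8); ε(u)ε(v)=0·0, αω(v)=10·0, βω(u)=6·0; sum ≡ 0  ⇒  +1.
(a,b)_3: α=-4, u≡1; β=2, v≡1 (mod 3); (1|3)=+1, (1|3)=+1; sign (−1)^0·+1^2·+1^-4 = +1.
(a,b)_∞: sgn(-143)=−, sgn(-2639)=−, so -1.
|Ram(-143, -2639)| = 2, even; anisotropic at {29, ∞}.

[29, inf]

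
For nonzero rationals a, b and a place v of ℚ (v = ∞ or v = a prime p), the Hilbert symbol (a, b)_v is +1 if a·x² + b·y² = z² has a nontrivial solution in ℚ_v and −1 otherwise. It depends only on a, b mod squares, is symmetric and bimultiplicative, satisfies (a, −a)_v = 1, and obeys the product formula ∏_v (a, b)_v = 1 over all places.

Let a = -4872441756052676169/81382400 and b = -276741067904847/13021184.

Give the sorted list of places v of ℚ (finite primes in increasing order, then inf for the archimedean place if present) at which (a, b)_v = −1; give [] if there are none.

[3, 19, 23, inf]

(a, b) ≡ (-38057019, -437437) mod (ℚ^×)²; places V = {2, 3, 5, 7, 11, 13, 17, 19, 23, 29, 31, ∞}.
(a,b)_13: α=3, u≡2; β=3, v≡8 (mod 13); (2|13)=-1, (8|13)=-1; sign (−1)^0·-1^3·-1^3 = +1.
(a,b)_31: α=0, u≡19; β=2, v≡5 (mod 31); (19|31)=+1, (5|31)=+1; sign (−1)^0·+1^2·+1^0 = +1.
(a,b)_29: α=1, u≡19; β=0, v≡24 (mod 29); (19|29)=-1, (24|29)=+1; sign (−1)^0·-1^0·+1^1 = +1.
(a,b)_23: α=3, u≡3; β=3, v≡8 (mod 23); (3|23)=+1, (8|23)=+1; sign (−1)^1·+1^3·+1^3 = -1.
(a,b)_3: α=9, u≡1; β=4, v≡2 (mod 3); (1|3)=+1, (2|3)=-1; sign (−1)^0·+1^4·-1^9 = -1.
(a,b)_7: α=5, u≡2; β=1, v≡5 (mod 7); (2|7)=+1, (5|7)=-1; sign (−1)^1·+1^1·-1^5 = +1.
(a,b)_5: α=-2, u≡1; β=0, v≡2 (mod 5); (1|5)=+1, (2|5)=-1; sign (−1)^0·+1^0·-1^-2 = +1.
(a,b)_∞: sgn(-38057019)=−, sgn(-437437)=−, so -1.
(a,b)_11: α=-1, u≡6; β=-1, v≡4 (mod 11); (6|11)=-1, (4|11)=+1; sign (−1)^1·-1^-1·+1^-1 = +1.
(a,b)_19: α=1, u≡11; β=1, v≡4 (mod 19); (11|19)=+1, (4|19)=+1; sign (−1)^1·+1^1·+1^1 = -1.
(a,b)_17: α=-2, u≡6; β=-2, v≡3 (mod 17); (6|17)=-1, (3|17)=-1; sign (−1)^0·-1^-2·-1^-2 = +1.
(a,b)_2: α=-10, β=-12; u≡5, v≡3 (mod 8); ε(u)ε(v)=0·1, αω(v)=-10·1, βω(u)=-12·1; sum ≡ 0  ⇒  +1.
(-38057019, -437437 / ℚ) ramifies at {3, 19, 23, ∞}: a division algebra.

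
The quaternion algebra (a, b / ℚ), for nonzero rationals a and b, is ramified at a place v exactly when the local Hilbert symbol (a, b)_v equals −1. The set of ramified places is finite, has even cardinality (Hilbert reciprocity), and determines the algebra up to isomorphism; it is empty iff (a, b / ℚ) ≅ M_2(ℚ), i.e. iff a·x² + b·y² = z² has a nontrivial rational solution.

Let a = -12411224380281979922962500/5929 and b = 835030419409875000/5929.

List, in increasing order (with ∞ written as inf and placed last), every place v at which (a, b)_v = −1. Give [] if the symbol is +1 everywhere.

[2, 5]

(a, b) ≡ (-62985, 2622) mod (ℚ^×)²; places V = {2, 3, 5, 7, 11, 13, 17, 19, 23, ∞}.
(a,b)_11: α=-2, u≡9; β=-2, v≡3 (mod 11); (9|11)=+1, (3|11)=+1; sign (−1)^0·+1^-2·+1^-2 = +1.
(a,b)_23: α=2, u≡12; β=1, v≡17 (mod 23); (12|23)=+1, (17|23)=-1; sign (−1)^0·+1^1·-1^2 = +1.
(a,b)_3: α=5, u≡2; β=1, v≡1 (mod 3); (2|3)=-1, (1|3)=+1; sign (−1)^1·-1^1·+1^5 = +1.
(a,b)_∞: sgn(-62985)=−, sgn(2622)=+, so +1.
(a,b)_13: α=3, u≡9; β=2, v≡10 (mod 13); (9|13)=+1, (10|13)=+1; sign (−1)^0·+1^2·+1^3 = +1.
(a,b)_2: α=2, β=3; u≡7, v≡7 (mod 8); ε(u)ε(v)=1·1, αω(v)=2·0, βω(u)=3·0; sum ≡ 1  ⇒  -1.
(a,b)_7: α=-2, u≡1; β=-2, v≡2 (mod 7); (1|7)=+1, (2|7)=+1; sign (−1)^0·+1^-2·+1^-2 = +1.
(a,b)_5: α=5, u≡3; β=6, v≡3 (mod 5); (3|5)=-1, (3|5)=-1; sign (−1)^0·-1^6·-1^5 = -1.
(a,b)_17: α=5, u≡2; β=4, v≡15 (mod 17); (2|17)=+1, (15|17)=+1; sign (−1)^0·+1^4·+1^5 = +1.
(a,b)_19: α=5, u≡18; β=3, v≡4 (mod 19); (18|19)=-1, (4|19)=+1; sign (−1)^1·-1^3·+1^5 = +1.
Ram(-62985, 2622) = {2, 5}; no ℚ_2-point on the conic.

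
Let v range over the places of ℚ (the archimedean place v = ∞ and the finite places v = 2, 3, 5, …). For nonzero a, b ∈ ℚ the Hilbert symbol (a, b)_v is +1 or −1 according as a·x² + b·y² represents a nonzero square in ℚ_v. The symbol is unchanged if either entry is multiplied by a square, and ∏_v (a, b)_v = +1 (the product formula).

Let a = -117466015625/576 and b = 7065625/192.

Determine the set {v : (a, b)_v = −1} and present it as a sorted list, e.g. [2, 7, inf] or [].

(a, b) ≡ (-17, 33915) mod (ℚ^×)²; places V = {2, 3, 5, 7, 17, 19, ∞}.
(a,b)_2: α=-6, β=-6; u≡7, v≡3 (mod 8); ε(u)ε(v)=1·1, αω(v)=-6·1, βω(u)=-6·0; sum ≡ 1  ⇒  -1.
(a,b)_7: α=2, u≡4; β=1, v≡1 (mod 7); (4|7)=+1, (1|7)=+1; sign (−1)^0·+1^1·+1^2 = +1.
(a,b)_5: α=8, u≡2; β=5, v≡3 (mod 5); (2|5)=-1, (3|5)=-1; sign (−1)^0·-1^5·-1^8 = -1.
(a,b)_∞: sgn(-17)=−, sgn(33915)=+, so +1.
(a,b)_19: α=2, u≡2; β=1, v≡13 (mod 19); (2|19)=-1, (13|19)=-1; sign (−1)^0·-1^1·-1^2 = -1.
(a,b)_17: α=1, u≡4; β=1, v≡12 (mod 17); (4|17)=+1, (12|17)=-1; sign (−1)^0·+1^1·-1^1 = -1.
(a,b)_3: α=-2, u≡1; β=-1, v≡1 (mod 3); (1|3)=+1, (1|3)=+1; sign (−1)^0·+1^-1·+1^-2 = +1.
(-17, 33915 / ℚ) ramifies at {2, 5, 17, 19}: a division algebra.

[2, 5, 17, 19]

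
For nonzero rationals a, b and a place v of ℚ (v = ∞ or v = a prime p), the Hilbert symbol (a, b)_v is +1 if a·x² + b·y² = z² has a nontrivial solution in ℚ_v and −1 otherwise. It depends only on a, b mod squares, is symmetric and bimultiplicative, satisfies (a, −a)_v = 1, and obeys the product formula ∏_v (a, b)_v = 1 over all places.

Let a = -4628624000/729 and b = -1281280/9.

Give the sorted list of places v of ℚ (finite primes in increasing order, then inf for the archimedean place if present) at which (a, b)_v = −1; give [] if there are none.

(a, b) ≡ (-10010, -5005) mod (ℚ^×)²; places V = {2, 3, 5, 7, 11, 13, 17, ∞}.
(a,b)_7: α=1, u≡5; β=1, v≡5 (mod 7); (5|7)=-1, (5|7)=-1; sign (−1)^1·-1^1·-1^1 = -1.
(a,b)_17: α=2, u≡14; β=0, v≡3 (mod 17); (14|17)=-1, (3|17)=-1; sign (−1)^0·-1^0·-1^2 = +1.
(a,b)_5: α=3, u≡2; β=1, v≡1 (mod 5); (2|5)=-1, (1|5)=+1; sign (−1)^0·-1^1·+1^3 = -1.
(a,b)_3: α=-6, u≡1; β=-2, v≡2 (mod 3); (1|3)=+1, (2|3)=-1; sign (−1)^0·+1^-2·-1^-6 = +1.
(a,b)_2: α=7, β=8; u≡3, v≡3 (mod 8); ε(u)ε(v)=1·1, αω(v)=7·1, βω(u)=8·1; sum ≡ 0  ⇒  +1.
(a,b)_∞: sgn(-10010)=−, sgn(-5005)=−, so -1.
(a,b)_11: α=1, u≡4; β=1, v≡6 (mod 11); (4|11)=+1, (6|11)=-1; sign (−1)^1·+1^1·-1^1 = +1.
(a,b)_13: α=1, u≡4; β=1, v≡5 (mod 13); (4|13)=+1, (5|13)=-1; sign (−1)^0·+1^1·-1^1 = -1.
(-10010, -5005 / ℚ) ramifies at {5, 7, 13, ∞}: a division algebra.

[5, 7, 13, inf]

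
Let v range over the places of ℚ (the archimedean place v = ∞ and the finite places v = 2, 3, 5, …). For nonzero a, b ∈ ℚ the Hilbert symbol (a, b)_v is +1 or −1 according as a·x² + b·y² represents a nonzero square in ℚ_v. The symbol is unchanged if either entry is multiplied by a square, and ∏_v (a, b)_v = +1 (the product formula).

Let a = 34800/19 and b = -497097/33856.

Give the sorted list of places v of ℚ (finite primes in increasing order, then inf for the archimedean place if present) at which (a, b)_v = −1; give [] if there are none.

(a, b) ≡ (1653, -17) mod (ℚ^×)²; places V = {2, 3, 5, 17, 19, 23, 29, ∞}.
(a,b)_5: α=2, u≡3; β=0, v≡3 (mod 5); (3|5)=-1, (3|5)=-1; sign (−1)^0·-1^0·-1^2 = +1.
(a,b)_2: α=4, β=-6; u≡5, v≡7 (mod 8); ε(u)ε(v)=0·1, αω(v)=4·0, βω(u)=-6·1; sum ≡ 0  ⇒  +1.
(a,b)_29: α=1, u≡25; β=0, v≡15 (mod 29); (25|29)=+1, (15|29)=-1; sign (−1)^0·+1^0·-1^1 = -1.
(a,b)_3: α=1, u≡2; β=4, v≡1 (mod 3); (2|3)=-1, (1|3)=+1; sign (−1)^0·-1^4·+1^1 = +1.
(a,b)_∞: sgn(1653)=+, sgn(-17)=−, so +1.
(a,b)_23: α=0, u≡17; β=-2, v≡18 (mod 23); (17|23)=-1, (18|23)=+1; sign (−1)^0·-1^-2·+1^0 = +1.
(a,b)_19: α=-1, u≡11; β=2, v≡14 (mod 19); (11|19)=+1, (14|19)=-1; sign (−1)^0·+1^2·-1^-1 = -1.
(a,b)_17: α=0, u≡9; β=1, v≡15 (mod 17); (9|17)=+1, (15|17)=+1; sign (−1)^0·+1^1·+1^0 = +1.
(1653, -17 / ℚ) ramifies at {19, 29}: a division algebra.

[19, 29]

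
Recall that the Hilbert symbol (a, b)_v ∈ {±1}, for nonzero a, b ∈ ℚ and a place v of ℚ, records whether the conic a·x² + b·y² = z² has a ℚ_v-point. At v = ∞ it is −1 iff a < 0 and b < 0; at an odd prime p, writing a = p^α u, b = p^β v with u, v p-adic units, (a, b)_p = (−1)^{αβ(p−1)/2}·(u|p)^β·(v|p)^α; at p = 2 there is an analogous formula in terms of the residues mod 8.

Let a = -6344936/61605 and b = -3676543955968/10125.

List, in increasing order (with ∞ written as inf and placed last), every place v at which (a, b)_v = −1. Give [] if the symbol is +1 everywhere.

[2, 5, 13, 29, 37, inf]

(a, b) ≡ (-130, -49728185) mod (ℚ^×)²; places V = {2, 3, 5, 13, 19, 23, 29, 31, 37, ∞}.
(a,b)_∞: sgn(-130)=−, sgn(-49728185)=−, so -1.
(a,b)_31: α=0, u≡18; β=1, v≡3 (mod 31); (18|31)=+1, (3|31)=-1; sign (−1)^0·+1^1·-1^0 = +1.
(a,b)_3: α=-2, u≡2; β=-4, v≡1 (mod 3); (2|3)=-1, (1|3)=+1; sign (−1)^0·-1^-4·+1^-2 = +1.
(a,b)_19: α=2, u≡8; β=2, v≡8 (mod 19); (8|19)=-1, (8|19)=-1; sign (−1)^0·-1^2·-1^2 = +1.
(a,b)_2: α=3, β=10; u≡7, v≡7 (mod 8); ε(u)ε(v)=1·1, αω(v)=3·0, βω(u)=10·0; sum ≡ 1  ⇒  -1.
(a,b)_13: α=3, u≡1; β=1, v≡2 (mod 13); (1|13)=+1, (2|13)=-1; sign (−1)^0·+1^1·-1^3 = -1.
(a,b)_5: α=-1, u≡4; β=-3, v≡2 (mod 5); (4|5)=+1, (2|5)=-1; sign (−1)^0·+1^-3·-1^-1 = -1.
(a,b)_29: α=0, u≡10; β=1, v≡22 (mod 29); (10|29)=-1, (22|29)=+1; sign (−1)^0·-1^1·+1^0 = -1.
(a,b)_37: α=-2, u≡15; β=1, v≡18 (mod 37); (15|37)=-1, (18|37)=-1; sign (−1)^0·-1^1·-1^-2 = -1.
(a,b)_23: α=0, u≡13; β=1, v≡11 (mod 23); (13|23)=+1, (11|23)=-1; sign (−1)^0·+1^1·-1^0 = +1.
|Ram(-130, -49728185)| = 6, even; anisotropic at {2, 5, 13, 29, 37, ∞}.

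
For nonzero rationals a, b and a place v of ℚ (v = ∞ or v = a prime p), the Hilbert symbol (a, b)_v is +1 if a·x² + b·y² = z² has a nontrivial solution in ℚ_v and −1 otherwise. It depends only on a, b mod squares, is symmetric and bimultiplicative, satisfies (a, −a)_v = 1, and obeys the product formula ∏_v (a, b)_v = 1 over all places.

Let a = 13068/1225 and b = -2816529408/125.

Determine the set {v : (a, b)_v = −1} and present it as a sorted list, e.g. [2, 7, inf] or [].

Mod squares: a ≡ 3, b ≡ -385. Check v ∈ {∞, 2, 3, 5, 7, 11}.
v=11: a=11^2·(≡5), b=11^1·(≡4) mod 11; (5|11)=+1, (4|11)=+1; (−1)^{2·1·5}·(+1)^1·(+1)^2 = +1.
v=2: v_2(a)=2, v_2(b)=10; units ≡ 3, 7 (mod 8); ε·ε+αω+βω = 1·1+2·0+10·1 ≡ 1  ⇒  (a,b)_2 = -1.
v=7: a=7^-2·(≡5), b=7^3·(≡1) mod 7; (5|7)=-1, (1|7)=+1; (−1)^{-2·3·3}·(-1)^3·(+1)^-2 = -1.
v=∞: 3 > 0 and -385 < 0  ⇒  (a,b)_∞ = +1.
v=3: a=3^3·(≡1), b=3^6·(≡2) mod 3; (1|3)=+1, (2|3)=-1; (−1)^{3·6·1}·(+1)^6·(-1)^3 = -1.
v=5: a=5^-2·(≡2), b=5^-3·(≡2) mod 5; (2|5)=-1, (2|5)=-1; (−1)^{-2·-3·2}·(-1)^-3·(-1)^-2 = -1.
|Ram(3, -385)| = 4, even; anisotropic at {2, 3, 5, 7}.

[2, 3, 5, 7]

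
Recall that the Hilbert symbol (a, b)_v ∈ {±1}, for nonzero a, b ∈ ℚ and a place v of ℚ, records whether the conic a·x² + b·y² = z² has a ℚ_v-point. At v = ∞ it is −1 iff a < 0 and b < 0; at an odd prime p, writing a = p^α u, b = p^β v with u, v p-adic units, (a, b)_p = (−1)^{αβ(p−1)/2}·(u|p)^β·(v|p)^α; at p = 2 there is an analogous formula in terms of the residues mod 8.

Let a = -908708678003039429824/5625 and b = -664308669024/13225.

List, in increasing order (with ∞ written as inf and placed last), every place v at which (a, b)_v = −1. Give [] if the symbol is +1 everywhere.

Mod squares: a ≡ -451, b ≡ -94148054. Check v ∈ {∞, 2, 3, 5, 7, 11, 13, 23, 31, 37, 41}.
v=41: a=41^3·(≡35), b=41^1·(≡38) mod 41; (35|41)=-1, (38|41)=-1; (−1)^{3·1·20}·(-1)^1·(-1)^3 = +1.
v=11: a=11^3·(≡9), b=11^1·(≡2) mod 11; (9|11)=+1, (2|11)=-1; (−1)^{3·1·5}·(+1)^1·(-1)^3 = +1.
v=5: a=5^-4·(≡4), b=5^-2·(≡4) mod 5; (4|5)=+1, (4|5)=+1; (−1)^{-4·-2·2}·(+1)^-2·(+1)^-4 = +1.
v=31: a=31^2·(≡28), b=31^1·(≡5) mod 31; (28|31)=+1, (5|31)=+1; (−1)^{2·1·15}·(+1)^1·(+1)^2 = +1.
v=13: a=13^0·(≡12), b=13^1·(≡4) mod 13; (12|13)=+1, (4|13)=+1; (−1)^{0·1·6}·(+1)^1·(+1)^0 = +1.
v=23: a=23^0·(≡12), b=23^-2·(≡3) mod 23; (12|23)=+1, (3|23)=+1; (−1)^{0·-2·11}·(+1)^-2·(+1)^0 = +1.
v=2: v_2(a)=6, v_2(b)=5; units ≡ 5, 5 (mod 8); ε·ε+αω+βω = 0·0+6·1+5·1 ≡ 1  ⇒  (a,b)_2 = -1.
v=∞: -451 < 0 and -94148054 < 0  ⇒  (a,b)_∞ = -1.
v=37: a=37^2·(≡27), b=37^1·(≡8) mod 37; (27|37)=+1, (8|37)=-1; (−1)^{2·1·18}·(+1)^1·(-1)^2 = +1.
v=3: a=3^-2·(≡2), b=3^2·(≡1) mod 3; (2|3)=-1, (1|3)=+1; (−1)^{-2·2·1}·(-1)^2·(+1)^-2 = +1.
v=7: a=7^6·(≡2), b=7^3·(≡2) mod 7; (2|7)=+1, (2|7)=+1; (−1)^{6·3·3}·(+1)^3·(+1)^6 = +1.
(-451, -94148054 / ℚ) ramifies at {2, ∞}: a division algebra.

[2, inf]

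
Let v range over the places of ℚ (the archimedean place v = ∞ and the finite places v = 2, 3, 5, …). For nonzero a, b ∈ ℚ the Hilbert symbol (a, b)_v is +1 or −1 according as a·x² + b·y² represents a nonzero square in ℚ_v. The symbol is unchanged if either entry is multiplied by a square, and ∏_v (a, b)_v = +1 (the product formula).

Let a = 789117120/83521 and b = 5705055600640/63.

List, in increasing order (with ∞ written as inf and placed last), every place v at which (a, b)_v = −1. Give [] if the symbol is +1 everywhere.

[2, 23]

Mod squares: a ≡ 3795, b ≡ 595. Check v ∈ {∞, 2, 3, 5, 7, 11, 17, 19, 23}.
v=17: a=17^-4·(≡2), b=17^1·(≡4) mod 17; (2|17)=+1, (4|17)=+1; (−1)^{-4·1·8}·(+1)^1·(+1)^-4 = +1.
v=7: a=7^0·(≡2), b=7^-1·(≡2) mod 7; (2|7)=+1, (2|7)=+1; (−1)^{0·-1·3}·(+1)^-1·(+1)^0 = +1.
v=3: a=3^3·(≡2), b=3^-2·(≡1) mod 3; (2|3)=-1, (1|3)=+1; (−1)^{3·-2·1}·(-1)^-2·(+1)^3 = +1.
v=∞: 3795 > 0 and 595 > 0  ⇒  (a,b)_∞ = +1.
v=5: a=5^1·(≡4), b=5^1·(≡1) mod 5; (4|5)=+1, (1|5)=+1; (−1)^{1·1·2}·(+1)^1·(+1)^1 = +1.
v=11: a=11^1·(≡5), b=11^2·(≡1) mod 11; (5|11)=+1, (1|11)=+1; (−1)^{1·2·5}·(+1)^2·(+1)^1 = +1.
v=19: a=19^2·(≡10), b=19^0·(≡7) mod 19; (10|19)=-1, (7|19)=+1; (−1)^{2·0·9}·(-1)^0·(+1)^2 = +1.
v=23: a=23^1·(≡8), b=23^2·(≡19) mod 23; (8|23)=+1, (19|23)=-1; (−1)^{1·2·11}·(+1)^2·(-1)^1 = -1.
v=2: v_2(a)=6, v_2(b)=20; units ≡ 3, 3 (mod 8); ε·ε+αω+βω = 1·1+6·1+20·1 ≡ 1  ⇒  (a,b)_2 = -1.
|Ram(3795, 595)| = 2, even; anisotropic at {2, 23}.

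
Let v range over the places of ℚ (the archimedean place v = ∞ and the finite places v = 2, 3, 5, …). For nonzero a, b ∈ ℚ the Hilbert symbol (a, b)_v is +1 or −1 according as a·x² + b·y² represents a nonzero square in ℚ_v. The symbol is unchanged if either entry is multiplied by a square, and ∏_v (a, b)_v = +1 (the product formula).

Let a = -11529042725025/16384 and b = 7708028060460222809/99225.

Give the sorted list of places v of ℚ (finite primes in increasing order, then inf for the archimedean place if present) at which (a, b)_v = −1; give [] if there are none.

[17, 41]

(a, b) ≡ (-622081, 41) mod (ℚ^×)²; places V = {2, 3, 5, 7, 17, 23, 37, 41, 43, ∞}.
(a,b)_43: α=1, u≡41; β=2, v≡25 (mod 43); (41|43)=+1, (25|43)=+1; sign (−1)^0·+1^2·+1^1 = +1.
(a,b)_23: α=1, u≡2; β=2, v≡18 (mod 23); (2|23)=+1, (18|23)=+1; sign (−1)^0·+1^2·+1^1 = +1.
(a,b)_∞: sgn(-622081)=−, sgn(41)=+, so +1.
(a,b)_7: α=2, u≡4; β=-2, v≡3 (mod 7); (4|7)=+1, (3|7)=-1; sign (−1)^0·+1^-2·-1^2 = +1.
(a,b)_5: α=2, u≡1; β=-2, v≡1 (mod 5); (1|5)=+1, (1|5)=+1; sign (−1)^0·+1^-2·+1^2 = +1.
(a,b)_3: α=2, u≡2; β=-4, v≡2 (mod 3); (2|3)=-1, (2|3)=-1; sign (−1)^0·-1^-4·-1^2 = +1.
(a,b)_41: α=2, u≡3; β=3, v≡33 (mod 41); (3|41)=-1, (33|41)=+1; sign (−1)^0·-1^3·+1^2 = -1.
(a,b)_2: α=-14, β=0; u≡7, v≡1 (mod 8); ε(u)ε(v)=1·0, αω(v)=-14·0, βω(u)=0·0; sum ≡ 0  ⇒  +1.
(a,b)_17: α=1, u≡2; β=4, v≡3 (mod 17); (2|17)=+1, (3|17)=-1; sign (−1)^0·+1^4·-1^1 = -1.
(a,b)_37: α=1, u≡8; β=2, v≡26 (mod 37); (8|37)=-1, (26|37)=+1; sign (−1)^0·-1^2·+1^1 = +1.
|Ram(-622081, 41)| = 2, even; anisotropic at {17, 41}.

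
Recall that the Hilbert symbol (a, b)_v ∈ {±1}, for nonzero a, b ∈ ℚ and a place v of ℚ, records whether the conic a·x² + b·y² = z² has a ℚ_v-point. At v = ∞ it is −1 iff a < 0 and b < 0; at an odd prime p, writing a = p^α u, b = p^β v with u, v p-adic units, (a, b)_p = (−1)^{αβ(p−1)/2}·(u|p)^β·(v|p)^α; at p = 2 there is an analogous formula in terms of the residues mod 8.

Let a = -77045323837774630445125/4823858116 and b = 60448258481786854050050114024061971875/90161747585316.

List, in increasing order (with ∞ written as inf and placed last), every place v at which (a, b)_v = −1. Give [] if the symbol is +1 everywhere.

(a, b) ≡ (-80845, 59755) mod (ℚ^×)²; places V = {2, 3, 5, 7, 11, 13, 17, 19, 23, 29, 31, 37, 41, ∞}.
(a,b)_∞: sgn(-80845)=−, sgn(59755)=+, so +1.
(a,b)_2: α=-2, β=-2; u≡3, v≡3 (mod 8); ε(u)ε(v)=1·1, αω(v)=-2·1, βω(u)=-2·1; sum ≡ 1  ⇒  -1.
(a,b)_29: α=0, u≡1; β=-2, v≡14 (mod 29); (1|29)=+1, (14|29)=-1; sign (−1)^0·+1^-2·-1^0 = +1.
(a,b)_5: α=3, u≡4; β=5, v≡1 (mod 5); (4|5)=+1, (1|5)=+1; sign (−1)^0·+1^5·+1^3 = +1.
(a,b)_23: α=1, u≡8; β=2, v≡2 (mod 23); (8|23)=+1, (2|23)=+1; sign (−1)^0·+1^2·+1^1 = +1.
(a,b)_13: α=0, u≡5; β=2, v≡11 (mod 13); (5|13)=-1, (11|13)=-1; sign (−1)^0·-1^2·-1^0 = +1.
(a,b)_19: α=3, u≡9; β=5, v≡15 (mod 19); (9|19)=+1, (15|19)=-1; sign (−1)^1·+1^5·-1^3 = +1.
(a,b)_11: α=-4, u≡1; β=-6, v≡1 (mod 11); (1|11)=+1, (1|11)=+1; sign (−1)^0·+1^-6·+1^-4 = +1.
(a,b)_3: α=0, u≡2; β=-2, v≡1 (mod 3); (2|3)=-1, (1|3)=+1; sign (−1)^0·-1^-2·+1^0 = +1.
(a,b)_17: α=4, u≡10; β=5, v≡16 (mod 17); (10|17)=-1, (16|17)=+1; sign (−1)^0·-1^5·+1^4 = -1.
(a,b)_37: α=3, u≡31; β=5, v≡17 (mod 37); (31|37)=-1, (17|37)=-1; sign (−1)^0·-1^5·-1^3 = +1.
(a,b)_31: α=4, u≡11; β=6, v≡9 (mod 31); (11|31)=-1, (9|31)=+1; sign (−1)^0·-1^6·+1^4 = +1.
(a,b)_7: α=-2, u≡5; β=0, v≡6 (mod 7); (5|7)=-1, (6|7)=-1; sign (−1)^0·-1^0·-1^-2 = +1.
(a,b)_41: α=-2, u≡12; β=-2, v≡31 (mod 41); (12|41)=-1, (31|41)=+1; sign (−1)^0·-1^-2·+1^-2 = +1.
|Ram(-80845, 59755)| = 2, even; anisotropic at {2, 17}.

[2, 17]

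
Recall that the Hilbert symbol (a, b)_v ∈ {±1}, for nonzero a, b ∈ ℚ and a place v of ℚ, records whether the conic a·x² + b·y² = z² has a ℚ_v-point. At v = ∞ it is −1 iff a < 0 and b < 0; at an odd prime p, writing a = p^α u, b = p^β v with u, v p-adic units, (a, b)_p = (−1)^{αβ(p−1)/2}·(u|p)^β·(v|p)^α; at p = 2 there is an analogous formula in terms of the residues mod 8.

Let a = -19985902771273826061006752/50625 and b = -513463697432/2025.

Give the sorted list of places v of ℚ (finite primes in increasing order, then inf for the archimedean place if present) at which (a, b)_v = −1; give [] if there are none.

Mod squares: a ≡ -14858, b ≡ -38. Check v ∈ {∞, 2, 3, 5, 7, 17, 19, 23}.
v=17: a=17^1·(≡3), b=17^0·(≡2) mod 17; (3|17)=-1, (2|17)=+1; (−1)^{1·0·8}·(-1)^0·(+1)^1 = +1.
v=∞: -14858 < 0 and -38 < 0  ⇒  (a,b)_∞ = -1.
v=2: v_2(a)=5, v_2(b)=3; units ≡ 3, 5 (mod 8); ε·ε+αω+βω = 1·0+5·1+3·1 ≡ 0  ⇒  (a,b)_2 = +1.
v=5: a=5^-4·(≡3), b=5^-2·(≡3) mod 5; (3|5)=-1, (3|5)=-1; (−1)^{-4·-2·2}·(-1)^-2·(-1)^-4 = +1.
v=23: a=23^5·(≡11), b=23^2·(≡12) mod 23; (11|23)=-1, (12|23)=+1; (−1)^{5·2·11}·(-1)^2·(+1)^5 = +1.
v=19: a=19^11·(≡4), b=19^5·(≡5) mod 19; (4|19)=+1, (5|19)=+1; (−1)^{11·5·9}·(+1)^5·(+1)^11 = -1.
v=3: a=3^-4·(≡1), b=3^-4·(≡1) mod 3; (1|3)=+1, (1|3)=+1; (−1)^{-4·-4·1}·(+1)^-4·(+1)^-4 = +1.
v=7: a=7^2·(≡3), b=7^2·(≡1) mod 7; (3|7)=-1, (1|7)=+1; (−1)^{2·2·3}·(-1)^2·(+1)^2 = +1.
|Ram(-14858, -38)| = 2, even; anisotropic at {19, ∞}.

[19, inf]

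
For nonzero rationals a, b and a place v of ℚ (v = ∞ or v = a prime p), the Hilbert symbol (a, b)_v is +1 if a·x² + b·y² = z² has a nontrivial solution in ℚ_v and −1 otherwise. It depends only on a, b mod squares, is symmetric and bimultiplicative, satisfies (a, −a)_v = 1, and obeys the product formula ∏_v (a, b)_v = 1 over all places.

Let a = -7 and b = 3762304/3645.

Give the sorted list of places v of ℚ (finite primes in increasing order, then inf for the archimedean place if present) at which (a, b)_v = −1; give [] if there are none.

[5, 13, 17, 19]

(a, b) ≡ (-7, 293930) mod (ℚ^×)²; places V = {2, 3, 5, 7, 13, 17, 19, ∞}.
(a,b)_13: α=0, u≡6; β=1, v≡3 (mod 13); (6|13)=-1, (3|13)=+1; sign (−1)^0·-1^1·+1^0 = -1.
(a,b)_5: α=0, u≡3; β=-1, v≡1 (mod 5); (3|5)=-1, (1|5)=+1; sign (−1)^0·-1^-1·+1^0 = -1.
(a,b)_19: α=0, u≡12; β=1, v≡7 (mod 19); (12|19)=-1, (7|19)=+1; sign (−1)^0·-1^1·+1^0 = -1.
(a,b)_17: α=0, u≡10; β=1, v≡13 (mod 17); (10|17)=-1, (13|17)=+1; sign (−1)^0·-1^1·+1^0 = -1.
(a,b)_7: α=1, u≡6; β=1, v≡1 (mod 7); (6|7)=-1, (1|7)=+1; sign (−1)^1·-1^1·+1^1 = +1.
(a,b)_2: α=0, β=7; u≡1, v≡5 (mod 8); ε(u)ε(v)=0·0, αω(v)=0·1, βω(u)=7·0; sum ≡ 0  ⇒  +1.
(a,b)_3: α=0, u≡2; β=-6, v≡2 (mod 3); (2|3)=-1, (2|3)=-1; sign (−1)^0·-1^-6·-1^0 = +1.
(a,b)_∞: sgn(-7)=−, sgn(293930)=+, so +1.
Ram(-7, 293930) = {5, 13, 17, 19}; no ℚ_5-point on the conic.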